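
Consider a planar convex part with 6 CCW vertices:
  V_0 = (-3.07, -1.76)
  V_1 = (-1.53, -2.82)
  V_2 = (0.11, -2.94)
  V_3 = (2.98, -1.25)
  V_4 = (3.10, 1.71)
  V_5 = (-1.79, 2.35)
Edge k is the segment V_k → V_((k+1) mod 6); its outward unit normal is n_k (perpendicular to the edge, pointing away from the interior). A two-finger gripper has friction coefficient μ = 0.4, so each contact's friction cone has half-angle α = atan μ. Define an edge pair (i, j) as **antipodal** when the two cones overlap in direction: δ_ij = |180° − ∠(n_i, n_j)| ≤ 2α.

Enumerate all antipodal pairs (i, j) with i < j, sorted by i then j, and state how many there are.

count = 5; pairs: (0,4), (1,4), (2,4), (2,5), (3,5)

α = atan 0.4 = 21.80°;  2α = 43.60°
n_0 = (-0.5670, -0.8237)
n_1 = (-0.0730, -0.9973)
n_2 = (+0.5074, -0.8617)
n_3 = (+0.9992, -0.0405)
n_4 = (+0.1298, +0.9915)
n_5 = (-0.9548, +0.2973)
  (0,1): δ = 149.64°  ·
  (0,2): δ = 114.97°  ·
  (0,3): δ = 57.78°  ·
  (0,4): δ = 27.08°  ✓
  (0,5): δ = 107.24°  ·
  (1,2): δ = 145.32°  ·
  (1,3): δ = 88.14°  ·
  (1,4): δ = 3.27°  ✓
  (1,5): δ = 76.89°  ·
  (2,3): δ = 122.81°  ·
  (2,4): δ = 37.95°  ✓
  (2,5): δ = 42.21°  ✓
  (3,4): δ = 95.13°  ·
  (3,5): δ = 14.98°  ✓
  (4,5): δ = 99.84°  ·
antipodal pairs: 5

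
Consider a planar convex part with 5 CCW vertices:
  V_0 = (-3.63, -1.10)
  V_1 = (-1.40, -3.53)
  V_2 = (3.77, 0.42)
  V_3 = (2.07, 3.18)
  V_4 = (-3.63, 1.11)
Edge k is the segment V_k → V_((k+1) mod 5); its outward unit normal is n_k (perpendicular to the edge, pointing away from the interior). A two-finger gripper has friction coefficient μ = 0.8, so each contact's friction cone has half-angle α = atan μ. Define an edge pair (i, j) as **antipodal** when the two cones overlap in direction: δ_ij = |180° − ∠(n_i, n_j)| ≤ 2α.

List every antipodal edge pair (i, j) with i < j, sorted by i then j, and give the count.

α = atan 0.8 = 38.66°;  2α = 77.32°
n_0 = (-0.7368, -0.6761)
n_1 = (+0.6071, -0.7946)
n_2 = (+0.8514, +0.5244)
n_3 = (-0.3413, +0.9399)
n_4 = (-1.0000, -0.0000)
  (0,1): δ = 95.16°  ·
  (0,2): δ = 10.91°  ✓
  (0,3): δ = 67.42°  ✓
  (0,4): δ = 137.46°  ·
  (1,2): δ = 95.75°  ·
  (1,3): δ = 17.42°  ✓
  (1,4): δ = 52.62°  ✓
  (2,3): δ = 101.67°  ·
  (2,4): δ = 31.63°  ✓
  (3,4): δ = 109.96°  ·
antipodal pairs: 5

count = 5; pairs: (0,2), (0,3), (1,3), (1,4), (2,4)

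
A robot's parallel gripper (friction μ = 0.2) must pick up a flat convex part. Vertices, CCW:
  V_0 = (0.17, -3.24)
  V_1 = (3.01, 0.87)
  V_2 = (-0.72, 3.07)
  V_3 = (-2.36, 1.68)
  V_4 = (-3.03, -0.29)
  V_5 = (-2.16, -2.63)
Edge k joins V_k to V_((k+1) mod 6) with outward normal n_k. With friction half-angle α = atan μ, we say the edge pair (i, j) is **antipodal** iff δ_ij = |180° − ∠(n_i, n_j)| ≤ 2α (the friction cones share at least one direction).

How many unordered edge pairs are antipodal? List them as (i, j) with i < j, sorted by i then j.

α = atan 0.2 = 11.31°;  2α = 22.62°
n_0 = (+0.8227, -0.5685)
n_1 = (+0.5080, +0.8613)
n_2 = (-0.6466, +0.7629)
n_3 = (-0.9467, +0.3220)
n_4 = (-0.9373, -0.3485)
n_5 = (-0.2533, -0.9674)
  (0,1): δ = 85.89°  ·
  (0,2): δ = 15.07°  ✓
  (0,3): δ = 15.86°  ✓
  (0,4): δ = 55.04°  ·
  (0,5): δ = 109.97°  ·
  (1,2): δ = 109.18°  ·
  (1,3): δ = 78.25°  ·
  (1,4): δ = 39.07°  ·
  (1,5): δ = 15.86°  ✓
  (2,3): δ = 149.07°  ·
  (2,4): δ = 109.89°  ·
  (2,5): δ = 54.95°  ·
  (3,4): δ = 140.82°  ·
  (3,5): δ = 85.89°  ·
  (4,5): δ = 125.07°  ·
antipodal pairs: 3

count = 3; pairs: (0,2), (0,3), (1,5)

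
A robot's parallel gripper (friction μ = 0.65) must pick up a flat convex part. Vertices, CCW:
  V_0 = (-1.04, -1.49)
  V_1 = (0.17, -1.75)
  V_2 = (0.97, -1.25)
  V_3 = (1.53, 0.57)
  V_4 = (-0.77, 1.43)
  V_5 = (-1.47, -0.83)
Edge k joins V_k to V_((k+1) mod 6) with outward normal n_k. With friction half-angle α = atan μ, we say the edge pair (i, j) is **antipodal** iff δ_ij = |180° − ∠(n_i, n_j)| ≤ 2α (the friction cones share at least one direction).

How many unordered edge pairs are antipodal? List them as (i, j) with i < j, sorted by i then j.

count = 6; pairs: (0,3), (1,3), (1,4), (2,4), (2,5), (3,5)

α = atan 0.65 = 33.02°;  2α = 66.05°
n_0 = (-0.2101, -0.9777)
n_1 = (+0.5300, -0.8480)
n_2 = (+0.9558, -0.2941)
n_3 = (+0.3502, +0.9367)
n_4 = (-0.9552, +0.2959)
n_5 = (-0.8379, -0.5459)
  (0,1): δ = 135.87°  ·
  (0,2): δ = 94.98°  ·
  (0,3): δ = 8.37°  ✓
  (0,4): δ = 84.92°  ·
  (0,5): δ = 135.21°  ·
  (1,2): δ = 139.11°  ·
  (1,3): δ = 52.51°  ✓
  (1,4): δ = 40.79°  ✓
  (1,5): δ = 91.08°  ·
  (2,3): δ = 93.40°  ·
  (2,4): δ = 0.11°  ✓
  (2,5): δ = 50.19°  ✓
  (3,4): δ = 86.71°  ·
  (3,5): δ = 36.41°  ✓
  (4,5): δ = 129.71°  ·
antipodal pairs: 6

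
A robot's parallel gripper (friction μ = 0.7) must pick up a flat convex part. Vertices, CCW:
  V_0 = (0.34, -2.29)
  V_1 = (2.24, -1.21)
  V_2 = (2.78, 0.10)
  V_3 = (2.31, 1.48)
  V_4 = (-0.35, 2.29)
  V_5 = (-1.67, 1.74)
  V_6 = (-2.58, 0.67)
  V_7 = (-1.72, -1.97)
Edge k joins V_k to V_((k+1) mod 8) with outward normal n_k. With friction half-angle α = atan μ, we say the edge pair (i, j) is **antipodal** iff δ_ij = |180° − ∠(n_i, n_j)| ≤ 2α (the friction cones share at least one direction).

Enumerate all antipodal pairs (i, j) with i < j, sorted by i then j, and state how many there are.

α = atan 0.7 = 34.99°;  2α = 69.98°
n_0 = (+0.4942, -0.8694)
n_1 = (+0.9245, -0.3811)
n_2 = (+0.9466, +0.3224)
n_3 = (+0.2913, +0.9566)
n_4 = (-0.3846, +0.9231)
n_5 = (-0.7618, +0.6479)
n_6 = (-0.9508, -0.3097)
n_7 = (-0.1535, -0.9881)
  (0,1): δ = 142.02°  ·
  (0,2): δ = 100.81°  ·
  (0,3): δ = 46.55°  ✓
  (0,4): δ = 6.99°  ✓
  (0,5): δ = 20.01°  ✓
  (0,6): δ = 78.43°  ·
  (0,7): δ = 141.56°  ·
  (1,2): δ = 138.79°  ·
  (1,3): δ = 84.53°  ·
  (1,4): δ = 44.98°  ✓
  (1,5): δ = 17.98°  ✓
  (1,6): δ = 40.45°  ✓
  (1,7): δ = 103.57°  ·
  (2,3): δ = 125.74°  ·
  (2,4): δ = 86.19°  ·
  (2,5): δ = 59.19°  ✓
  (2,6): δ = 0.76°  ✓
  (2,7): δ = 62.36°  ✓
  (3,4): δ = 140.44°  ·
  (3,5): δ = 113.44°  ·
  (3,6): δ = 55.02°  ✓
  (3,7): δ = 8.11°  ✓
  (4,5): δ = 153.00°  ·
  (4,6): δ = 94.58°  ·
  (4,7): δ = 31.45°  ✓
  (5,6): δ = 121.58°  ·
  (5,7): δ = 58.45°  ✓
  (6,7): δ = 116.87°  ·
antipodal pairs: 13

count = 13; pairs: (0,3), (0,4), (0,5), (1,4), (1,5), (1,6), (2,5), (2,6), (2,7), (3,6), (3,7), (4,7), (5,7)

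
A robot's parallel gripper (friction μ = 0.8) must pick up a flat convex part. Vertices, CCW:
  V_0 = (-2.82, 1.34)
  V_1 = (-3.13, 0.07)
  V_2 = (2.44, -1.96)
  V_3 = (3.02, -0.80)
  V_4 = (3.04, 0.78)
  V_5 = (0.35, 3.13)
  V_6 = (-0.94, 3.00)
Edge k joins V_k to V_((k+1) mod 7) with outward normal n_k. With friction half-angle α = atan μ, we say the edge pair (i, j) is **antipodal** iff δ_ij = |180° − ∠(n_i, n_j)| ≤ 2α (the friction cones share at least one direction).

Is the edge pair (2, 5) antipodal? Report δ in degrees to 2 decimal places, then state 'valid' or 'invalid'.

δ = 57.68°, valid

α = atan 0.8 = 38.66°;  2α = 77.32°
edge 2: e_2 = (+0.58, +1.16);  n_2 = (+0.8944, -0.4472)
edge 5: e_5 = (-1.29, -0.13);  n_5 = (-0.1003, +0.9950)
∠(n_2, n_5) = 122.32°
δ = |180° − 122.32°| = 57.68°
57.68° ≤ 2α = 77.32°  →  valid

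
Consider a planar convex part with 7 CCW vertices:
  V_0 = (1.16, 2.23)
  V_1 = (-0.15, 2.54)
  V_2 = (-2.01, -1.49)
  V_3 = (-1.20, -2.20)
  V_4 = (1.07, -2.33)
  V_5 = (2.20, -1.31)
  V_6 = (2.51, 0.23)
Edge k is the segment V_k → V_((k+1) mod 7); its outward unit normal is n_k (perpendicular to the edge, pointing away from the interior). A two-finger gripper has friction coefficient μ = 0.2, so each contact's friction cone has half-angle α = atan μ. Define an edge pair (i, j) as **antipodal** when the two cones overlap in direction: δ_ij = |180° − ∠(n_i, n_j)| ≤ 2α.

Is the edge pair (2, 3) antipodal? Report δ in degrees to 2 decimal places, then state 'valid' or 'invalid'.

α = atan 0.2 = 11.31°;  2α = 22.62°
edge 2: e_2 = (+0.81, -0.71);  n_2 = (-0.6592, -0.7520)
edge 3: e_3 = (+2.27, -0.13);  n_3 = (-0.0572, -0.9984)
∠(n_2, n_3) = 37.96°
δ = |180° − 37.96°| = 142.04°
142.04° > 2α = 22.62°  →  invalid

δ = 142.04°, invalid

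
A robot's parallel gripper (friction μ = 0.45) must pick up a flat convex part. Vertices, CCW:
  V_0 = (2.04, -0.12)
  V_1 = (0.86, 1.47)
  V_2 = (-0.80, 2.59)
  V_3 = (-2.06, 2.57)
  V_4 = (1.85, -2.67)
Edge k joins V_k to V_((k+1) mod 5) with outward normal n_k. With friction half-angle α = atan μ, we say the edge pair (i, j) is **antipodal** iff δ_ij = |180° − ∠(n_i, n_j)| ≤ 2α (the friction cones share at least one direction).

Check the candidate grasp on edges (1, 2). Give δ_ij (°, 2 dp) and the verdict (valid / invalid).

α = atan 0.45 = 24.23°;  2α = 48.46°
edge 1: e_1 = (-1.66, +1.12);  n_1 = (+0.5593, +0.8290)
edge 2: e_2 = (-1.26, -0.02);  n_2 = (-0.0159, +0.9999)
∠(n_1, n_2) = 34.92°
δ = |180° − 34.92°| = 145.08°
145.08° > 2α = 48.46°  →  invalid

δ = 145.08°, invalid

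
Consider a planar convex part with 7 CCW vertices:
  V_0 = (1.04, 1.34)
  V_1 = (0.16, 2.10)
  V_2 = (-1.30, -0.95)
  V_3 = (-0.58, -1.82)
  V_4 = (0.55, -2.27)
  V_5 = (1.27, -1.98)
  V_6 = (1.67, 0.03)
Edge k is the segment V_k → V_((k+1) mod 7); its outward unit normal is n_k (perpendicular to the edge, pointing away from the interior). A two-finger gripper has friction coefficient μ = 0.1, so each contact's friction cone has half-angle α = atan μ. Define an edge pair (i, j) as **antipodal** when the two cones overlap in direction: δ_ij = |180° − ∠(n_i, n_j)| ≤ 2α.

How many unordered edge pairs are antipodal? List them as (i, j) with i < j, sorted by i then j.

α = atan 0.1 = 5.71°;  2α = 11.42°
n_0 = (+0.6536, +0.7568)
n_1 = (-0.9020, +0.4318)
n_2 = (-0.7704, -0.6376)
n_3 = (-0.3700, -0.9290)
n_4 = (+0.3736, -0.9276)
n_5 = (+0.9808, -0.1952)
n_6 = (+0.9012, +0.4334)
  (0,1): δ = 74.76°  ·
  (0,2): δ = 9.57°  ✓
  (0,3): δ = 19.10°  ·
  (0,4): δ = 62.75°  ·
  (0,5): δ = 119.56°  ·
  (0,6): δ = 156.50°  ·
  (1,2): δ = 114.81°  ·
  (1,3): δ = 86.13°  ·
  (1,4): δ = 42.48°  ·
  (1,5): δ = 14.32°  ·
  (1,6): δ = 51.26°  ·
  (2,3): δ = 151.32°  ·
  (2,4): δ = 107.67°  ·
  (2,5): δ = 50.87°  ·
  (2,6): δ = 13.93°  ·
  (3,4): δ = 136.35°  ·
  (3,5): δ = 79.54°  ·
  (3,6): δ = 42.60°  ·
  (4,5): δ = 123.19°  ·
  (4,6): δ = 86.25°  ·
  (5,6): δ = 143.06°  ·
antipodal pairs: 1

count = 1; pairs: (0,2)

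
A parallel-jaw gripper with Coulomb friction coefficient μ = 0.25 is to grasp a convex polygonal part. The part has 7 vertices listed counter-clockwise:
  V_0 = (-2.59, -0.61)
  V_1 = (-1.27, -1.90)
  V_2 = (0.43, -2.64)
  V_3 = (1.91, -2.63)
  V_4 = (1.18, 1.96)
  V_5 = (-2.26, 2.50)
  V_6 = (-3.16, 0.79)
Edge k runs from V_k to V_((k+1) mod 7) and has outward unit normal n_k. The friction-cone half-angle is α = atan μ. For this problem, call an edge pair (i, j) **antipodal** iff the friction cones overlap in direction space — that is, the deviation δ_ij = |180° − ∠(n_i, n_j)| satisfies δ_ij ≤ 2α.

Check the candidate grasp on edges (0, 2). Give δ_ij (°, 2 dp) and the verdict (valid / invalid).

δ = 135.27°, invalid

α = atan 0.25 = 14.04°;  2α = 28.07°
edge 0: e_0 = (+1.32, -1.29);  n_0 = (-0.6989, -0.7152)
edge 2: e_2 = (+1.48, +0.01);  n_2 = (+0.0068, -1.0000)
∠(n_0, n_2) = 44.73°
δ = |180° − 44.73°| = 135.27°
135.27° > 2α = 28.07°  →  invalid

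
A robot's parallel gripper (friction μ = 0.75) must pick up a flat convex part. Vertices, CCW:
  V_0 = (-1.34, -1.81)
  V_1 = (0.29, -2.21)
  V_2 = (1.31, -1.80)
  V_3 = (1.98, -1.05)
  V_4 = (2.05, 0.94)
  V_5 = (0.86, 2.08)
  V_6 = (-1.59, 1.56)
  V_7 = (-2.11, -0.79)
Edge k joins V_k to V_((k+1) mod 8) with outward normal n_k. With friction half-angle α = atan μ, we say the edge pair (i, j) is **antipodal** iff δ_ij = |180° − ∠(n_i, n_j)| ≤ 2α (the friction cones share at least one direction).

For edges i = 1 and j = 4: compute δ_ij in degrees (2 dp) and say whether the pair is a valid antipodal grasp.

δ = 65.67°, valid

α = atan 0.75 = 36.87°;  2α = 73.74°
edge 1: e_1 = (+1.02, +0.41);  n_1 = (+0.3730, -0.9278)
edge 4: e_4 = (-1.19, +1.14);  n_4 = (+0.6918, +0.7221)
∠(n_1, n_4) = 114.33°
δ = |180° − 114.33°| = 65.67°
65.67° ≤ 2α = 73.74°  →  valid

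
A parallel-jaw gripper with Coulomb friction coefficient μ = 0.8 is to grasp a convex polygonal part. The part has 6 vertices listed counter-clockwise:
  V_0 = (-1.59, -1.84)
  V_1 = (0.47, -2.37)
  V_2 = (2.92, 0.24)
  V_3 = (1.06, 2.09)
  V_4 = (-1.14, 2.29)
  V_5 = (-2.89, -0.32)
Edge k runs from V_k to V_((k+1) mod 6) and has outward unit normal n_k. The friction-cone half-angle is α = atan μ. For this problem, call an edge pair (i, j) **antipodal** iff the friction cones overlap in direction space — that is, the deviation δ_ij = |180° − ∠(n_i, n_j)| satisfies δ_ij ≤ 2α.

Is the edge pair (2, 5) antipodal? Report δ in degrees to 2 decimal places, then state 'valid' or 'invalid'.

α = atan 0.8 = 38.66°;  2α = 77.32°
edge 2: e_2 = (-1.86, +1.85);  n_2 = (+0.7052, +0.7090)
edge 5: e_5 = (+1.30, -1.52);  n_5 = (-0.7600, -0.6500)
∠(n_2, n_5) = 175.38°
δ = |180° − 175.38°| = 4.62°
4.62° ≤ 2α = 77.32°  →  valid

δ = 4.62°, valid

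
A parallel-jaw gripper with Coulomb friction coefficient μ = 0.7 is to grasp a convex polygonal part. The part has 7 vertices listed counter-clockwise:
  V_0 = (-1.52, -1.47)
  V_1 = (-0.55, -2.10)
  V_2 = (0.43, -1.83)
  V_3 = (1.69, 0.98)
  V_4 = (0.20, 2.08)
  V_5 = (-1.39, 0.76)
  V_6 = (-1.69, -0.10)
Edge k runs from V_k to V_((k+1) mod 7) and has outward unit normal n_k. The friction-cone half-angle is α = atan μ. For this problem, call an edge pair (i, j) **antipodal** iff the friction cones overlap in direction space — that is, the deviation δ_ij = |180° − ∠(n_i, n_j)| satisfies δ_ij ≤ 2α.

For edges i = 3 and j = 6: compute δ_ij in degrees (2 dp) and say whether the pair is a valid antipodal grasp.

δ = 46.49°, valid

α = atan 0.7 = 34.99°;  2α = 69.98°
edge 3: e_3 = (-1.49, +1.10);  n_3 = (+0.5939, +0.8045)
edge 6: e_6 = (+0.17, -1.37);  n_6 = (-0.9924, -0.1231)
∠(n_3, n_6) = 133.51°
δ = |180° − 133.51°| = 46.49°
46.49° ≤ 2α = 69.98°  →  valid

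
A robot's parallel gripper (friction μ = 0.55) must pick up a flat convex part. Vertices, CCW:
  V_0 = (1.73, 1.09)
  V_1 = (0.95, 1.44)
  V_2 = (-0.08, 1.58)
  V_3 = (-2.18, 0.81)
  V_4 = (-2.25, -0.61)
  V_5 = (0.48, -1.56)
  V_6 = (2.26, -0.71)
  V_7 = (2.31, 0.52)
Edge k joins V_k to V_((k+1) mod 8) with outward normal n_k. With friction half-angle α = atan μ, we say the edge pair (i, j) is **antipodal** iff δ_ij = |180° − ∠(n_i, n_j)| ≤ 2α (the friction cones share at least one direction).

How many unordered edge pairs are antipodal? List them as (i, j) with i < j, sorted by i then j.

count = 9; pairs: (0,4), (0,5), (1,4), (1,5), (2,4), (2,5), (3,6), (3,7), (4,7)

α = atan 0.55 = 28.81°;  2α = 57.62°
n_0 = (+0.4094, +0.9124)
n_1 = (+0.1347, +0.9909)
n_2 = (-0.3443, +0.9389)
n_3 = (-0.9988, +0.0492)
n_4 = (-0.3287, -0.9445)
n_5 = (+0.4309, -0.9024)
n_6 = (+0.9992, -0.0406)
n_7 = (+0.7009, +0.7132)
  (0,1): δ = 163.57°  ·
  (0,2): δ = 135.70°  ·
  (0,3): δ = 68.66°  ·
  (0,4): δ = 4.98°  ✓
  (0,5): δ = 49.69°  ✓
  (0,6): δ = 111.84°  ·
  (0,7): δ = 159.66°  ·
  (1,2): δ = 152.12°  ·
  (1,3): δ = 85.08°  ·
  (1,4): δ = 11.45°  ✓
  (1,5): δ = 33.27°  ✓
  (1,6): δ = 95.41°  ·
  (1,7): δ = 143.24°  ·
  (2,3): δ = 112.96°  ·
  (2,4): δ = 39.32°  ✓
  (2,5): δ = 5.39°  ✓
  (2,6): δ = 67.54°  ·
  (2,7): δ = 115.36°  ·
  (3,4): δ = 106.36°  ·
  (3,5): δ = 61.65°  ·
  (3,6): δ = 0.49°  ✓
  (3,7): δ = 48.32°  ✓
  (4,5): δ = 135.29°  ·
  (4,6): δ = 73.14°  ·
  (4,7): δ = 25.31°  ✓
  (5,6): δ = 117.85°  ·
  (5,7): δ = 70.03°  ·
  (6,7): δ = 132.17°  ·
antipodal pairs: 9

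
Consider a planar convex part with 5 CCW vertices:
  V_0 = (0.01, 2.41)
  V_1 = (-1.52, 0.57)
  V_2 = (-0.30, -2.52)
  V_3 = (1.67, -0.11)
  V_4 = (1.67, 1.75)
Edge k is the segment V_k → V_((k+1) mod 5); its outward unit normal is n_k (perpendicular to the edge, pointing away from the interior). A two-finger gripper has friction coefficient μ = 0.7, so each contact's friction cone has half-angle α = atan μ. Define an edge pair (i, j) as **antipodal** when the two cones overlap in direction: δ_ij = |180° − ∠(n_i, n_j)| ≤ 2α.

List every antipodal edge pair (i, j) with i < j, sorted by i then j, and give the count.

count = 5; pairs: (0,2), (0,3), (1,2), (1,3), (1,4)

α = atan 0.7 = 34.99°;  2α = 69.98°
n_0 = (-0.7689, +0.6394)
n_1 = (-0.9301, -0.3672)
n_2 = (+0.7742, -0.6329)
n_3 = (+1.0000, -0.0000)
n_4 = (+0.3695, +0.9292)
  (0,1): δ = 118.71°  ·
  (0,2): δ = 0.48°  ✓
  (0,3): δ = 39.74°  ✓
  (0,4): δ = 108.06°  ·
  (1,2): δ = 60.81°  ✓
  (1,3): δ = 21.55°  ✓
  (1,4): δ = 46.77°  ✓
  (2,3): δ = 140.74°  ·
  (2,4): δ = 72.42°  ·
  (3,4): δ = 111.68°  ·
antipodal pairs: 5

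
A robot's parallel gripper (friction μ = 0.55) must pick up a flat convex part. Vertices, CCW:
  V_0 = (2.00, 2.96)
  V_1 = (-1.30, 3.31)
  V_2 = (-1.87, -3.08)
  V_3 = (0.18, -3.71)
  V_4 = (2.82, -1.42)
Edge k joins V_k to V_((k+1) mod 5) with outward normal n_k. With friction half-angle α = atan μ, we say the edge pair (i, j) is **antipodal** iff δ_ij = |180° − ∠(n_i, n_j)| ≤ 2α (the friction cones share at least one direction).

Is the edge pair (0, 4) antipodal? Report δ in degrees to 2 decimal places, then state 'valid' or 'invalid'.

α = atan 0.55 = 28.81°;  2α = 57.62°
edge 0: e_0 = (-3.30, +0.35);  n_0 = (+0.1055, +0.9944)
edge 4: e_4 = (-0.82, +4.38);  n_4 = (+0.9829, +0.1840)
∠(n_0, n_4) = 73.34°
δ = |180° − 73.34°| = 106.66°
106.66° > 2α = 57.62°  →  invalid

δ = 106.66°, invalid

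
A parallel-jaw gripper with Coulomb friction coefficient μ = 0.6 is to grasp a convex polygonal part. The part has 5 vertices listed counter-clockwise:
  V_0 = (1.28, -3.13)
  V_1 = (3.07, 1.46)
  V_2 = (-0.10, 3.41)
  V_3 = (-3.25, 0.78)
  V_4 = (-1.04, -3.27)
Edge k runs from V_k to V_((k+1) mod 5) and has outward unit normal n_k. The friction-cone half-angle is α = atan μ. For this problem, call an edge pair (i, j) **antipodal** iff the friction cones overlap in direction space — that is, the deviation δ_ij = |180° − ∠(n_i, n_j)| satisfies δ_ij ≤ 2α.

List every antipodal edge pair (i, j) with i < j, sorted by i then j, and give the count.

α = atan 0.6 = 30.96°;  2α = 61.93°
n_0 = (+0.9317, -0.3633)
n_1 = (+0.5239, +0.8518)
n_2 = (-0.6409, +0.7676)
n_3 = (-0.8778, -0.4790)
n_4 = (+0.0602, -0.9982)
  (0,1): δ = 100.29°  ·
  (0,2): δ = 28.84°  ✓
  (0,3): δ = 49.93°  ✓
  (0,4): δ = 114.76°  ·
  (1,2): δ = 108.54°  ·
  (1,3): δ = 29.78°  ✓
  (1,4): δ = 35.05°  ✓
  (2,3): δ = 101.24°  ·
  (2,4): δ = 36.41°  ✓
  (3,4): δ = 115.17°  ·
antipodal pairs: 5

count = 5; pairs: (0,2), (0,3), (1,3), (1,4), (2,4)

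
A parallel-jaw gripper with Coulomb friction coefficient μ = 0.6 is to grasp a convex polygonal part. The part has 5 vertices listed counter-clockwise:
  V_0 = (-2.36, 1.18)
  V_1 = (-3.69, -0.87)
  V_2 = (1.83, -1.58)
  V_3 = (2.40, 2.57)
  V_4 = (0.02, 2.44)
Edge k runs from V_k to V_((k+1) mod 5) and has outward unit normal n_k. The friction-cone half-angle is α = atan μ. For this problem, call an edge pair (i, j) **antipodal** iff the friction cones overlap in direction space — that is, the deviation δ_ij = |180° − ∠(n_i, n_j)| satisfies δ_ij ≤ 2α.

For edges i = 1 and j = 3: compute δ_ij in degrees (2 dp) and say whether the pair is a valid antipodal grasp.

α = atan 0.6 = 30.96°;  2α = 61.93°
edge 1: e_1 = (+5.52, -0.71);  n_1 = (-0.1276, -0.9918)
edge 3: e_3 = (-2.38, -0.13);  n_3 = (-0.0545, +0.9985)
∠(n_1, n_3) = 169.54°
δ = |180° − 169.54°| = 10.46°
10.46° ≤ 2α = 61.93°  →  valid

δ = 10.46°, valid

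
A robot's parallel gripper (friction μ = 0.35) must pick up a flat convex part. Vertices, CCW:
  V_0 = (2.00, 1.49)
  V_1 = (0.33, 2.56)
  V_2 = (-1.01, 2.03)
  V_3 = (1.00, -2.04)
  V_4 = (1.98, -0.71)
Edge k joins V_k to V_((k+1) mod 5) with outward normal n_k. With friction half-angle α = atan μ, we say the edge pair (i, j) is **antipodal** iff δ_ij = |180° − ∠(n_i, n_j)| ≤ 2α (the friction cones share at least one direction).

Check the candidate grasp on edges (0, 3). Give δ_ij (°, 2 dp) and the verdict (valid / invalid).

α = atan 0.35 = 19.29°;  2α = 38.58°
edge 0: e_0 = (-1.67, +1.07);  n_0 = (+0.5395, +0.8420)
edge 3: e_3 = (+0.98, +1.33);  n_3 = (+0.8051, -0.5932)
∠(n_0, n_3) = 93.74°
δ = |180° − 93.74°| = 86.26°
86.26° > 2α = 38.58°  →  invalid

δ = 86.26°, invalid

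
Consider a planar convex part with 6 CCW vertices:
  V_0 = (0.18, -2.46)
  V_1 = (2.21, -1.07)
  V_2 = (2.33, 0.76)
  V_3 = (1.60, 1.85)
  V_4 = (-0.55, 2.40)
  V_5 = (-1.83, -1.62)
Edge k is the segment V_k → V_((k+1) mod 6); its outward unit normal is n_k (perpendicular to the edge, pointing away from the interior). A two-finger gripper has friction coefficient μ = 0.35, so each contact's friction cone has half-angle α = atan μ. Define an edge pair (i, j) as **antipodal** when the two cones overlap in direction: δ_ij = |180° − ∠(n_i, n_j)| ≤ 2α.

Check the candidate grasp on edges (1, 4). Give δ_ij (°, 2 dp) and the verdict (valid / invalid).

δ = 13.91°, valid

α = atan 0.35 = 19.29°;  2α = 38.58°
edge 1: e_1 = (+0.12, +1.83);  n_1 = (+0.9979, -0.0654)
edge 4: e_4 = (-1.28, -4.02);  n_4 = (-0.9529, +0.3034)
∠(n_1, n_4) = 166.09°
δ = |180° − 166.09°| = 13.91°
13.91° ≤ 2α = 38.58°  →  valid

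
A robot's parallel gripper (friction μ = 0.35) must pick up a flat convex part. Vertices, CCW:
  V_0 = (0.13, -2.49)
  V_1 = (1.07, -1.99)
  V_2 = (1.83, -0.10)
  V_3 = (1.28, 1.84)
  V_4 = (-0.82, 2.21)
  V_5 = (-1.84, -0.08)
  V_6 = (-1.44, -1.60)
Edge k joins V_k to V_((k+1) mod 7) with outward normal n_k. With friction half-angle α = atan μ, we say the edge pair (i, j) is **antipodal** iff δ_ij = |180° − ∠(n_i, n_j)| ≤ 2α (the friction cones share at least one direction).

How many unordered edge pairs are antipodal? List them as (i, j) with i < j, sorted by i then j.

count = 6; pairs: (0,3), (0,4), (1,4), (1,5), (2,5), (3,6)

α = atan 0.35 = 19.29°;  2α = 38.58°
n_0 = (+0.4696, -0.8829)
n_1 = (+0.9278, -0.3731)
n_2 = (+0.9621, +0.2728)
n_3 = (+0.1735, +0.9848)
n_4 = (-0.9135, +0.4069)
n_5 = (-0.9671, -0.2545)
n_6 = (-0.4932, -0.8699)
  (0,1): δ = 139.92°  ·
  (0,2): δ = 102.18°  ·
  (0,3): δ = 38.00°  ✓
  (0,4): δ = 37.98°  ✓
  (0,5): δ = 76.73°  ·
  (0,6): δ = 122.44°  ·
  (1,2): δ = 142.27°  ·
  (1,3): δ = 78.09°  ·
  (1,4): δ = 2.10°  ✓
  (1,5): δ = 36.65°  ✓
  (1,6): δ = 82.36°  ·
  (2,3): δ = 115.82°  ·
  (2,4): δ = 39.84°  ·
  (2,5): δ = 1.08°  ✓
  (2,6): δ = 44.62°  ·
  (3,4): δ = 104.02°  ·
  (3,5): δ = 65.26°  ·
  (3,6): δ = 19.56°  ✓
  (4,5): δ = 141.25°  ·
  (4,6): δ = 95.54°  ·
  (5,6): δ = 134.29°  ·
antipodal pairs: 6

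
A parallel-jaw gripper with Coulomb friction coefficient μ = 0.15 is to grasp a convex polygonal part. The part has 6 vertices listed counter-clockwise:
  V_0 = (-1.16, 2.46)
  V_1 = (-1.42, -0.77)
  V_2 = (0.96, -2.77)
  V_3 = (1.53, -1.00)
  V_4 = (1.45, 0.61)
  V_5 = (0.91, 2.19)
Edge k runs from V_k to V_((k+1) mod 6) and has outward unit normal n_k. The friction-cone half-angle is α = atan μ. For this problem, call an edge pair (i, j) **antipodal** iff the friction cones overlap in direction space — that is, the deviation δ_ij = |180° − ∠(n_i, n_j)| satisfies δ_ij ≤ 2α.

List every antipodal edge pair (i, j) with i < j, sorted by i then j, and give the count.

α = atan 0.15 = 8.53°;  2α = 17.06°
n_0 = (-0.9968, +0.0802)
n_1 = (-0.6433, -0.7656)
n_2 = (+0.9519, -0.3065)
n_3 = (+0.9988, +0.0496)
n_4 = (+0.9463, +0.3234)
n_5 = (+0.1293, +0.9916)
  (0,1): δ = 125.44°  ·
  (0,2): δ = 13.25°  ✓
  (0,3): δ = 7.45°  ✓
  (0,4): δ = 23.47°  ·
  (0,5): δ = 87.17°  ·
  (1,2): δ = 67.81°  ·
  (1,3): δ = 47.11°  ·
  (1,4): δ = 31.09°  ·
  (1,5): δ = 32.61°  ·
  (2,3): δ = 159.31°  ·
  (2,4): δ = 143.28°  ·
  (2,5): δ = 79.58°  ·
  (3,4): δ = 163.98°  ·
  (3,5): δ = 100.28°  ·
  (4,5): δ = 116.30°  ·
antipodal pairs: 2

count = 2; pairs: (0,2), (0,3)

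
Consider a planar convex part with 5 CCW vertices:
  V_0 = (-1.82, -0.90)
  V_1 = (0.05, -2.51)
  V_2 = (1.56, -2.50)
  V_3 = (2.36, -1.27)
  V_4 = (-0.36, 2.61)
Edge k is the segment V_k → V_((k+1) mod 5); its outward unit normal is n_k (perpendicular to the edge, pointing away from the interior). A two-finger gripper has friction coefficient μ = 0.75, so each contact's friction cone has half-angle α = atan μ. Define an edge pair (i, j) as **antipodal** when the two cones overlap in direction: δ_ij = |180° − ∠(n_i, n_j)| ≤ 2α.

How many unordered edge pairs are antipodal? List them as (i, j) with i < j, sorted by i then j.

α = atan 0.75 = 36.87°;  2α = 73.74°
n_0 = (-0.6525, -0.7578)
n_1 = (+0.0066, -1.0000)
n_2 = (+0.8383, -0.5452)
n_3 = (+0.8188, +0.5740)
n_4 = (-0.9233, +0.3841)
  (0,1): δ = 138.89°  ·
  (0,2): δ = 82.31°  ·
  (0,3): δ = 14.24°  ✓
  (0,4): δ = 108.14°  ·
  (1,2): δ = 123.42°  ·
  (1,3): δ = 55.35°  ✓
  (1,4): δ = 67.04°  ✓
  (2,3): δ = 111.93°  ·
  (2,4): δ = 10.46°  ✓
  (3,4): δ = 57.62°  ✓
antipodal pairs: 5

count = 5; pairs: (0,3), (1,3), (1,4), (2,4), (3,4)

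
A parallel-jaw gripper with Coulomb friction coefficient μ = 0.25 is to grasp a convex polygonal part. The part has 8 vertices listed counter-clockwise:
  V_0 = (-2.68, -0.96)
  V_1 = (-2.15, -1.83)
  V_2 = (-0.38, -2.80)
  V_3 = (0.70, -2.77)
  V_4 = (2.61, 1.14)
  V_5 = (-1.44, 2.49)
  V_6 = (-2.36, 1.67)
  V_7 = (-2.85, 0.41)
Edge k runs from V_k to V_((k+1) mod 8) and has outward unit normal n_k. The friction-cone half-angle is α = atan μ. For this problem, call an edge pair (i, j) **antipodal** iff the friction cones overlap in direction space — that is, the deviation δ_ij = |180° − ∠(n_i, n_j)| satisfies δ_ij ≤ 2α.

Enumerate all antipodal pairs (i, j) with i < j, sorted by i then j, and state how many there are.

count = 4; pairs: (1,4), (2,4), (3,5), (3,6)

α = atan 0.25 = 14.04°;  2α = 28.07°
n_0 = (-0.8540, -0.5203)
n_1 = (-0.4806, -0.8769)
n_2 = (+0.0278, -0.9996)
n_3 = (+0.8985, -0.4389)
n_4 = (+0.3162, +0.9487)
n_5 = (-0.6654, +0.7465)
n_6 = (-0.9320, +0.3624)
n_7 = (-0.9924, -0.1231)
  (0,1): δ = 150.07°  ·
  (0,2): δ = 119.76°  ·
  (0,3): δ = 57.38°  ·
  (0,4): δ = 40.22°  ·
  (0,5): δ = 100.36°  ·
  (0,6): δ = 127.40°  ·
  (0,7): δ = 155.72°  ·
  (1,2): δ = 149.69°  ·
  (1,3): δ = 87.31°  ·
  (1,4): δ = 10.29°  ✓
  (1,5): δ = 70.43°  ·
  (1,6): δ = 97.47°  ·
  (1,7): δ = 125.80°  ·
  (2,3): δ = 117.63°  ·
  (2,4): δ = 20.03°  ✓
  (2,5): δ = 40.12°  ·
  (2,6): δ = 67.16°  ·
  (2,7): δ = 95.48°  ·
  (3,4): δ = 82.40°  ·
  (3,5): δ = 22.25°  ✓
  (3,6): δ = 4.78°  ✓
  (3,7): δ = 33.11°  ·
  (4,5): δ = 119.85°  ·
  (4,6): δ = 92.82°  ·
  (4,7): δ = 64.49°  ·
  (5,6): δ = 152.96°  ·
  (5,7): δ = 124.64°  ·
  (6,7): δ = 151.68°  ·
antipodal pairs: 4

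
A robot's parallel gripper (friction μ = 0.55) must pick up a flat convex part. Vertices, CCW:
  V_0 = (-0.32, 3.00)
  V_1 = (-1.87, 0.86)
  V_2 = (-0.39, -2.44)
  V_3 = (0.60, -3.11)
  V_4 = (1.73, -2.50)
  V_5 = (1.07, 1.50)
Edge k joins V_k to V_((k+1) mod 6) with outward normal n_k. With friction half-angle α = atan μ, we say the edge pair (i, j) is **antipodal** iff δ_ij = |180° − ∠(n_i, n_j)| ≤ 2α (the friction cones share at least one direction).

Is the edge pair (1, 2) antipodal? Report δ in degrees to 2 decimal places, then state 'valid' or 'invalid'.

δ = 148.24°, invalid

α = atan 0.55 = 28.81°;  2α = 57.62°
edge 1: e_1 = (+1.48, -3.30);  n_1 = (-0.9124, -0.4092)
edge 2: e_2 = (+0.99, -0.67);  n_2 = (-0.5605, -0.8282)
∠(n_1, n_2) = 31.76°
δ = |180° − 31.76°| = 148.24°
148.24° > 2α = 57.62°  →  invalid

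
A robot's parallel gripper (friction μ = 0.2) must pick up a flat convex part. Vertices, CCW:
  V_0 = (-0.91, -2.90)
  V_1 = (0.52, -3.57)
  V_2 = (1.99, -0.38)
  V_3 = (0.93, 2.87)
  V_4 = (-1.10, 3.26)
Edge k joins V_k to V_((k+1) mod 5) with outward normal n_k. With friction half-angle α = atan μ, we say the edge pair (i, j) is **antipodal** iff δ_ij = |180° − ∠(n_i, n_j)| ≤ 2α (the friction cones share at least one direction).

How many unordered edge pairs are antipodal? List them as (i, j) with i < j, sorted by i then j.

count = 2; pairs: (0,3), (2,4)

α = atan 0.2 = 11.31°;  2α = 22.62°
n_0 = (-0.4243, -0.9055)
n_1 = (+0.9082, -0.4185)
n_2 = (+0.9507, +0.3101)
n_3 = (+0.1887, +0.9820)
n_4 = (-0.9995, -0.0308)
  (0,1): δ = 89.64°  ·
  (0,2): δ = 46.83°  ·
  (0,3): δ = 14.23°  ✓
  (0,4): δ = 116.87°  ·
  (1,2): δ = 137.20°  ·
  (1,3): δ = 76.13°  ·
  (1,4): δ = 26.51°  ·
  (2,3): δ = 118.94°  ·
  (2,4): δ = 16.30°  ✓
  (3,4): δ = 77.36°  ·
antipodal pairs: 2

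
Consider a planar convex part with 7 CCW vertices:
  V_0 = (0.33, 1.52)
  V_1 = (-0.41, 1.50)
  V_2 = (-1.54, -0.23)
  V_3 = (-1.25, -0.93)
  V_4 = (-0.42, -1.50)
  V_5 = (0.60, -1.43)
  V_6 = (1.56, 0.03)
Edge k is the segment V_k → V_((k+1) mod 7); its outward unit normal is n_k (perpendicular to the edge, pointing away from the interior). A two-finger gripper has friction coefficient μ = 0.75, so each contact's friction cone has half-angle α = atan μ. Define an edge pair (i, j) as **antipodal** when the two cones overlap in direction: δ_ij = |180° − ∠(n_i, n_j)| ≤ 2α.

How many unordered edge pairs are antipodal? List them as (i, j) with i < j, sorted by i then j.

α = atan 0.75 = 36.87°;  2α = 73.74°
n_0 = (-0.0270, +0.9996)
n_1 = (-0.8372, +0.5469)
n_2 = (-0.9239, -0.3827)
n_3 = (-0.5661, -0.8243)
n_4 = (+0.0685, -0.9977)
n_5 = (+0.8356, -0.5494)
n_6 = (+0.7712, +0.6366)
  (0,1): δ = 124.70°  ·
  (0,2): δ = 69.04°  ✓
  (0,3): δ = 36.03°  ✓
  (0,4): δ = 2.38°  ✓
  (0,5): δ = 55.13°  ✓
  (0,6): δ = 127.99°  ·
  (1,2): δ = 124.34°  ·
  (1,3): δ = 91.33°  ·
  (1,4): δ = 52.92°  ✓
  (1,5): δ = 0.17°  ✓
  (1,6): δ = 72.69°  ✓
  (2,3): δ = 146.98°  ·
  (2,4): δ = 108.58°  ·
  (2,5): δ = 55.83°  ✓
  (2,6): δ = 17.04°  ✓
  (3,4): δ = 141.59°  ·
  (3,5): δ = 88.85°  ·
  (3,6): δ = 15.98°  ✓
  (4,5): δ = 127.25°  ·
  (4,6): δ = 54.39°  ✓
  (5,6): δ = 107.13°  ·
antipodal pairs: 11

count = 11; pairs: (0,2), (0,3), (0,4), (0,5), (1,4), (1,5), (1,6), (2,5), (2,6), (3,6), (4,6)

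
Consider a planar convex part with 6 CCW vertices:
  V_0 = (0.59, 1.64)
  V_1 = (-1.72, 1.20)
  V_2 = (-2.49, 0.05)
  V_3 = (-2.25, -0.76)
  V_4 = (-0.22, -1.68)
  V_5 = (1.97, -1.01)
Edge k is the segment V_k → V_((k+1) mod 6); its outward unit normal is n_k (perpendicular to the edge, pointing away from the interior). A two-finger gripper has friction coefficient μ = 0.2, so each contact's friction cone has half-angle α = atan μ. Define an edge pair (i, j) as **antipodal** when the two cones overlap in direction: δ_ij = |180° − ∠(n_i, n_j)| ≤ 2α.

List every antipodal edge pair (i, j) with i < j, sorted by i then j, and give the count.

α = atan 0.2 = 11.31°;  2α = 22.62°
n_0 = (-0.1871, +0.9823)
n_1 = (-0.8309, +0.5564)
n_2 = (-0.9588, -0.2841)
n_3 = (-0.4128, -0.9108)
n_4 = (+0.2926, -0.9562)
n_5 = (+0.8869, +0.4619)
  (0,1): δ = 134.59°  ·
  (0,2): δ = 84.28°  ·
  (0,3): δ = 35.16°  ·
  (0,4): δ = 6.23°  ✓
  (0,5): δ = 106.72°  ·
  (1,2): δ = 129.69°  ·
  (1,3): δ = 80.58°  ·
  (1,4): δ = 39.18°  ·
  (1,5): δ = 61.31°  ·
  (2,3): δ = 130.88°  ·
  (2,4): δ = 89.49°  ·
  (2,5): δ = 11.00°  ✓
  (3,4): δ = 138.61°  ·
  (3,5): δ = 38.11°  ·
  (4,5): δ = 79.50°  ·
antipodal pairs: 2

count = 2; pairs: (0,4), (2,5)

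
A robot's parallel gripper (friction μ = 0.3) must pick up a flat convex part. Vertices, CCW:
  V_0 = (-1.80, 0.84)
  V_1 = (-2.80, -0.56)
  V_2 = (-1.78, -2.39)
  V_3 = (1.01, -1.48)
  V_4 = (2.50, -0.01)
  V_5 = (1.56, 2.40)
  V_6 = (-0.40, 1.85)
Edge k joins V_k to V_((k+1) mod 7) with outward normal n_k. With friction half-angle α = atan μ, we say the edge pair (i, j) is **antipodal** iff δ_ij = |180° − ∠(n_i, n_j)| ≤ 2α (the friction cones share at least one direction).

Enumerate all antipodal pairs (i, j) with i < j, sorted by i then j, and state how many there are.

α = atan 0.3 = 16.70°;  2α = 33.40°
n_0 = (-0.8137, +0.5812)
n_1 = (-0.8735, -0.4869)
n_2 = (+0.3101, -0.9507)
n_3 = (+0.7023, -0.7119)
n_4 = (+0.9316, +0.3634)
n_5 = (-0.2702, +0.9628)
n_6 = (-0.5851, +0.8110)
  (0,1): δ = 115.33°  ·
  (0,2): δ = 36.40°  ·
  (0,3): δ = 9.85°  ✓
  (0,4): δ = 56.85°  ·
  (0,5): δ = 141.21°  ·
  (0,6): δ = 161.35°  ·
  (1,2): δ = 101.07°  ·
  (1,3): δ = 74.52°  ·
  (1,4): δ = 7.83°  ✓
  (1,5): δ = 76.54°  ·
  (1,6): δ = 96.67°  ·
  (2,3): δ = 153.45°  ·
  (2,4): δ = 86.76°  ·
  (2,5): δ = 2.39°  ✓
  (2,6): δ = 17.74°  ✓
  (3,4): δ = 113.31°  ·
  (3,5): δ = 28.94°  ✓
  (3,6): δ = 8.81°  ✓
  (4,5): δ = 95.63°  ·
  (4,6): δ = 75.50°  ·
  (5,6): δ = 159.87°  ·
antipodal pairs: 6

count = 6; pairs: (0,3), (1,4), (2,5), (2,6), (3,5), (3,6)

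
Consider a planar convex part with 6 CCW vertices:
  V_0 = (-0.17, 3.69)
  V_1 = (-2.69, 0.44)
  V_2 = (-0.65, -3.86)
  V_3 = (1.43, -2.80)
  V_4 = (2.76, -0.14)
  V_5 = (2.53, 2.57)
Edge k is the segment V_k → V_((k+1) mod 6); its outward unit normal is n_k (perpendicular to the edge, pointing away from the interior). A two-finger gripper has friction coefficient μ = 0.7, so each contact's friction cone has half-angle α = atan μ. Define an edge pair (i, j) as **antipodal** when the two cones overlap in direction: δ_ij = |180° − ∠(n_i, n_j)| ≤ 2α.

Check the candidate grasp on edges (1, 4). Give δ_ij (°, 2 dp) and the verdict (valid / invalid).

α = atan 0.7 = 34.99°;  2α = 69.98°
edge 1: e_1 = (+2.04, -4.30);  n_1 = (-0.9035, -0.4286)
edge 4: e_4 = (-0.23, +2.71);  n_4 = (+0.9964, +0.0846)
∠(n_1, n_4) = 159.47°
δ = |180° − 159.47°| = 20.53°
20.53° ≤ 2α = 69.98°  →  valid

δ = 20.53°, valid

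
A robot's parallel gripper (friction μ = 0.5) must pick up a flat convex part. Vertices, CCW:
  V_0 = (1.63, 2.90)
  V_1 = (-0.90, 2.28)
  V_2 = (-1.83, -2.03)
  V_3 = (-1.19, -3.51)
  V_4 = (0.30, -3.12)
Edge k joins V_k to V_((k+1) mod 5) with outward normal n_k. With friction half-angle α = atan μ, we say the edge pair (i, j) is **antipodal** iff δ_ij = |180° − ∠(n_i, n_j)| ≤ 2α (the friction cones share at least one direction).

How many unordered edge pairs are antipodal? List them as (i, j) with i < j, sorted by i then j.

α = atan 0.5 = 26.57°;  2α = 53.13°
n_0 = (-0.2380, +0.9713)
n_1 = (-0.9775, +0.2109)
n_2 = (-0.9179, -0.3969)
n_3 = (+0.2532, -0.9674)
n_4 = (+0.9765, -0.2157)
  (0,1): δ = 115.95°  ·
  (0,2): δ = 80.38°  ·
  (0,3): δ = 0.90°  ✓
  (0,4): δ = 63.77°  ·
  (1,2): δ = 144.44°  ·
  (1,3): δ = 63.16°  ·
  (1,4): δ = 0.28°  ✓
  (2,3): δ = 98.72°  ·
  (2,4): δ = 35.84°  ✓
  (3,4): δ = 117.13°  ·
antipodal pairs: 3

count = 3; pairs: (0,3), (1,4), (2,4)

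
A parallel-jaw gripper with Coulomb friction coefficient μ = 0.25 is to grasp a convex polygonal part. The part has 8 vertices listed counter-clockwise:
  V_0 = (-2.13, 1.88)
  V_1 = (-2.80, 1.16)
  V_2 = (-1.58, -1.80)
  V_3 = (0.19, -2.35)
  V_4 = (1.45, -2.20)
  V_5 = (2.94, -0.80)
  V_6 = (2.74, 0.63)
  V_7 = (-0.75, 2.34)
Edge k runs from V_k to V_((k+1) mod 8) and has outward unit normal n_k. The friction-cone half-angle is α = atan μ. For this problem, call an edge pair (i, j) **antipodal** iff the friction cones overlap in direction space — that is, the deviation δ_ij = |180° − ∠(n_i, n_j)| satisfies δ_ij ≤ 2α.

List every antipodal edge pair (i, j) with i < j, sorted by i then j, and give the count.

count = 5; pairs: (0,4), (1,5), (2,6), (3,7), (4,7)

α = atan 0.25 = 14.04°;  2α = 28.07°
n_0 = (-0.7321, +0.6812)
n_1 = (-0.9245, -0.3811)
n_2 = (-0.2967, -0.9550)
n_3 = (+0.1182, -0.9930)
n_4 = (+0.6848, -0.7288)
n_5 = (+0.9904, +0.1385)
n_6 = (+0.4400, +0.8980)
n_7 = (-0.3162, +0.9487)
  (0,1): δ = 114.66°  ·
  (0,2): δ = 64.32°  ·
  (0,3): δ = 40.27°  ·
  (0,4): δ = 3.84°  ✓
  (0,5): δ = 50.90°  ·
  (0,6): δ = 106.84°  ·
  (0,7): δ = 151.37°  ·
  (1,2): δ = 129.66°  ·
  (1,3): δ = 105.61°  ·
  (1,4): δ = 69.18°  ·
  (1,5): δ = 14.44°  ✓
  (1,6): δ = 41.50°  ·
  (1,7): δ = 86.04°  ·
  (2,3): δ = 155.95°  ·
  (2,4): δ = 119.52°  ·
  (2,5): δ = 64.78°  ·
  (2,6): δ = 8.84°  ✓
  (2,7): δ = 35.70°  ·
  (3,4): δ = 143.57°  ·
  (3,5): δ = 88.83°  ·
  (3,6): δ = 32.89°  ·
  (3,7): δ = 11.65°  ✓
  (4,5): δ = 125.25°  ·
  (4,6): δ = 69.32°  ·
  (4,7): δ = 24.78°  ✓
  (5,6): δ = 124.07°  ·
  (5,7): δ = 79.53°  ·
  (6,7): δ = 135.46°  ·
antipodal pairs: 5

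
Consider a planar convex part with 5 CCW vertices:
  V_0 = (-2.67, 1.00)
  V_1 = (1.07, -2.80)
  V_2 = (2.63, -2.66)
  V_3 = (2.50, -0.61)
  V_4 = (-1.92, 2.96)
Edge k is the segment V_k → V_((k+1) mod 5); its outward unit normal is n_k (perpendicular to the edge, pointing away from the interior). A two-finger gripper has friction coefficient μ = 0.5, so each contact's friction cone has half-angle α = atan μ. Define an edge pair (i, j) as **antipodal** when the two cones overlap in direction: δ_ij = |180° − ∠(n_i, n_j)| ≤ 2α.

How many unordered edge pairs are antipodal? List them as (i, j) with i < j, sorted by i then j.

count = 4; pairs: (0,2), (0,3), (1,3), (2,4)

α = atan 0.5 = 26.57°;  2α = 53.13°
n_0 = (-0.7127, -0.7015)
n_1 = (+0.0894, -0.9960)
n_2 = (+0.9980, +0.0633)
n_3 = (+0.6283, +0.7779)
n_4 = (-0.9340, +0.3574)
  (0,1): δ = 129.42°  ·
  (0,2): δ = 40.92°  ✓
  (0,3): δ = 6.53°  ✓
  (0,4): δ = 114.52°  ·
  (1,2): δ = 91.50°  ·
  (1,3): δ = 44.06°  ✓
  (1,4): δ = 63.93°  ·
  (2,3): δ = 132.56°  ·
  (2,4): δ = 24.57°  ✓
  (3,4): δ = 72.01°  ·
antipodal pairs: 4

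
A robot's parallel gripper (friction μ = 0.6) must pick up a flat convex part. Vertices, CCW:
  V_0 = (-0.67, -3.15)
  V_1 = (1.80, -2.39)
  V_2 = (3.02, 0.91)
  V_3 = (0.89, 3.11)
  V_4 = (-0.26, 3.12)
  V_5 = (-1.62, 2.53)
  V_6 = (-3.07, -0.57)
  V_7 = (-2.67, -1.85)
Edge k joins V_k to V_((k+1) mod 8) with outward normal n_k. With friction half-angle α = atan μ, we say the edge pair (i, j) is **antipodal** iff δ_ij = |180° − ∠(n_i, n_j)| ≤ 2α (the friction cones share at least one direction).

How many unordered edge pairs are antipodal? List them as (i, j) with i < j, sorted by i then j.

count = 10; pairs: (0,3), (0,4), (0,5), (1,4), (1,5), (1,6), (2,6), (2,7), (3,7), (4,7)

α = atan 0.6 = 30.96°;  2α = 61.93°
n_0 = (+0.2941, -0.9558)
n_1 = (+0.9380, -0.3468)
n_2 = (+0.7184, +0.6956)
n_3 = (+0.0087, +1.0000)
n_4 = (-0.3980, +0.9174)
n_5 = (-0.9058, +0.4237)
n_6 = (-0.9545, -0.2983)
n_7 = (-0.5450, -0.8384)
  (0,1): δ = 127.39°  ·
  (0,2): δ = 63.03°  ·
  (0,3): δ = 17.60°  ✓
  (0,4): δ = 6.35°  ✓
  (0,5): δ = 47.83°  ✓
  (0,6): δ = 90.25°  ·
  (0,7): δ = 129.87°  ·
  (1,2): δ = 115.64°  ·
  (1,3): δ = 70.21°  ·
  (1,4): δ = 46.26°  ✓
  (1,5): δ = 4.78°  ✓
  (1,6): δ = 37.64°  ✓
  (1,7): δ = 77.27°  ·
  (2,3): δ = 134.57°  ·
  (2,4): δ = 110.62°  ·
  (2,5): δ = 69.14°  ·
  (2,6): δ = 26.72°  ✓
  (2,7): δ = 12.90°  ✓
  (3,4): δ = 156.05°  ·
  (3,5): δ = 114.57°  ·
  (3,6): δ = 72.15°  ·
  (3,7): δ = 32.53°  ✓
  (4,5): δ = 138.52°  ·
  (4,6): δ = 96.10°  ·
  (4,7): δ = 56.48°  ✓
  (5,6): δ = 137.58°  ·
  (5,7): δ = 97.96°  ·
  (6,7): δ = 140.38°  ·
antipodal pairs: 10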